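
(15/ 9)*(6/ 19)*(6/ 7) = 60/ 133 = 0.45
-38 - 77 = -115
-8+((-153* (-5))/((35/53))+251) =9810/7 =1401.43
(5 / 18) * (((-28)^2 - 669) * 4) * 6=2300 / 3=766.67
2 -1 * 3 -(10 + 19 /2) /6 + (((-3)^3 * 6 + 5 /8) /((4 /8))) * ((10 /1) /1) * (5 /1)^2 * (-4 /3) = 1290949 /12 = 107579.08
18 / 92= 9 / 46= 0.20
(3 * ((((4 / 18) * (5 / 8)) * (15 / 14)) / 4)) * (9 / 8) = 225 / 1792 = 0.13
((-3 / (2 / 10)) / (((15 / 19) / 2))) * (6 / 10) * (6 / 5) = -684 / 25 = -27.36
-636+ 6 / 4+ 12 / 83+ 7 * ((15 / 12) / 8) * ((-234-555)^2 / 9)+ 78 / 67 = 13350030667 / 177952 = 75020.40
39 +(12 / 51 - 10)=497 / 17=29.24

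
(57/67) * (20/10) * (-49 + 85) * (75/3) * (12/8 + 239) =24675300/67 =368288.06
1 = 1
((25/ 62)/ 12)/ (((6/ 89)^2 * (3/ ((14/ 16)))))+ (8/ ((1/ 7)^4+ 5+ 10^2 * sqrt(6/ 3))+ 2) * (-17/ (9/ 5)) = -9977117647818625/ 596947324997376 -98001617000 * sqrt(2)/ 259091720919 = -17.25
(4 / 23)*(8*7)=224 / 23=9.74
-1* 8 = -8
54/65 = 0.83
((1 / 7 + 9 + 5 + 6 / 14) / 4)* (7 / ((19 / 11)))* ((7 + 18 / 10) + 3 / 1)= 33099 / 190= 174.21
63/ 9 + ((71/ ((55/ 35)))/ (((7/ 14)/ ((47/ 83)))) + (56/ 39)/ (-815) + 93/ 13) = 1895620942/ 29019705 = 65.32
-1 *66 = -66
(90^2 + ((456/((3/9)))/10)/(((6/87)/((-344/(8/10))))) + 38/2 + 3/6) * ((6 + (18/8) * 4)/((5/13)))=-65896623/2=-32948311.50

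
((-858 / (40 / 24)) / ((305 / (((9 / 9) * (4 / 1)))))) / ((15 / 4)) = -13728 / 7625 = -1.80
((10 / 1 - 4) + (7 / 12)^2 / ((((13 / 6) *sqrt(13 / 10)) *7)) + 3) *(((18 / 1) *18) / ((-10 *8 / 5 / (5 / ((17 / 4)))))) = -3645 / 17 - 945 *sqrt(130) / 22984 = -214.88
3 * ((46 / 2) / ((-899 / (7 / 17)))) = -483 / 15283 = -0.03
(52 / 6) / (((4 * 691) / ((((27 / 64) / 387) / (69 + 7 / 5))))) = 65 / 1338748928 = 0.00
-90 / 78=-15 / 13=-1.15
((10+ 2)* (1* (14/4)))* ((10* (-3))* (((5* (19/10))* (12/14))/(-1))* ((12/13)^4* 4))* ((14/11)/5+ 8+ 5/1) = 124076593152/314171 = 394933.31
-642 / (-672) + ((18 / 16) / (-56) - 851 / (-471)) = 578597 / 211008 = 2.74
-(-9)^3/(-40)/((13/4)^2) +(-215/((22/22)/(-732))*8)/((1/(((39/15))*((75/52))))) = 3989581542/845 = 4721398.27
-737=-737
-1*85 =-85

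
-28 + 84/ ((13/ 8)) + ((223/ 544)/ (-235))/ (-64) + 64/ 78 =7821771257/ 319088640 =24.51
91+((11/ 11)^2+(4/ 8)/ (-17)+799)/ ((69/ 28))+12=501605/ 1173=427.63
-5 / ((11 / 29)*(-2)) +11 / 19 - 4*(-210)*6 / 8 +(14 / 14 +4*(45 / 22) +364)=422327 / 418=1010.35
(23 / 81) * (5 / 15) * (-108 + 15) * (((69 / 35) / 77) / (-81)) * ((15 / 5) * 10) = 0.08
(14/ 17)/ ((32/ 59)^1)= 413/ 272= 1.52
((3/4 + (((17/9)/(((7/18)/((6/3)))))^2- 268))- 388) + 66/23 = -2515523/4508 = -558.01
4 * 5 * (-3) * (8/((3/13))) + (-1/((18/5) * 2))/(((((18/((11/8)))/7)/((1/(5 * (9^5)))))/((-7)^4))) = -636709018157/306110016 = -2080.00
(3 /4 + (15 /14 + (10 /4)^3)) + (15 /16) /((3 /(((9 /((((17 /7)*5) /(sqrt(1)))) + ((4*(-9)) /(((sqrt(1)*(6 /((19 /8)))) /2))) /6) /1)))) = 123331 /7616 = 16.19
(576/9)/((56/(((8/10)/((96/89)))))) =89/105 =0.85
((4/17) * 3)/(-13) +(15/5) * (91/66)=19847/4862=4.08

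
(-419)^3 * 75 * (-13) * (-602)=-43176076630050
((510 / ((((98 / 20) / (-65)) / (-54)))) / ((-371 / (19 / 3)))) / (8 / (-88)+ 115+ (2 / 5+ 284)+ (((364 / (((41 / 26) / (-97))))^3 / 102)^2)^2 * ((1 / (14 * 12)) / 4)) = -1427744751617510463971223451777072500 / 49968035233599514838725790332727439957168139454855670484622048105135662397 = -0.00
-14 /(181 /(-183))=2562 /181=14.15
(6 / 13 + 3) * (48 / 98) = 1080 / 637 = 1.70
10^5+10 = 100010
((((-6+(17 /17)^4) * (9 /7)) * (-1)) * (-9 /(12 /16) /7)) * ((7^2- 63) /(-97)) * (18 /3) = -6480 /679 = -9.54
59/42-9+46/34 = -4457/714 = -6.24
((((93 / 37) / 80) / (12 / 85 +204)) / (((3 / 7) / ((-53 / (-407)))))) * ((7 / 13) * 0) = 0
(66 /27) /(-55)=-2 /45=-0.04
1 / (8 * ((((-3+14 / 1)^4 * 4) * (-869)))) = -1 / 407136928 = -0.00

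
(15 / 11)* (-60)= -900 / 11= -81.82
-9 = -9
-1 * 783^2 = -613089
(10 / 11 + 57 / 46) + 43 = 22845 / 506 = 45.15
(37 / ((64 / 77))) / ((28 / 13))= 5291 / 256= 20.67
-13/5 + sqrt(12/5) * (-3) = -6 * sqrt(15)/5-13/5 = -7.25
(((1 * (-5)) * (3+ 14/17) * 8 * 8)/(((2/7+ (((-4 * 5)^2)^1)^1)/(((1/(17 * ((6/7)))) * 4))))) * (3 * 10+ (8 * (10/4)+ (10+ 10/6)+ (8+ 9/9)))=-216070400/3644001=-59.29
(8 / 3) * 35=280 / 3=93.33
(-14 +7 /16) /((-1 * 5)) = 2.71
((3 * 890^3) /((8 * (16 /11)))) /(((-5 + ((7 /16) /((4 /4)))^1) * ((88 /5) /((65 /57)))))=-28639365625 /11096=-2581053.14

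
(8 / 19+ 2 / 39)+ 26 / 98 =26783 / 36309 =0.74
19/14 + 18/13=499/182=2.74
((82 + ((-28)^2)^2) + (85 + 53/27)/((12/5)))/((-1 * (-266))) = 49796713/21546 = 2311.18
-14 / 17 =-0.82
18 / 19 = 0.95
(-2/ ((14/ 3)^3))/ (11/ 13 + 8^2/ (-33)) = 11583/ 643468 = 0.02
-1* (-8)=8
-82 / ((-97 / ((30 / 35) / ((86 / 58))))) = 14268 / 29197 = 0.49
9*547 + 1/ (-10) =49229/ 10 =4922.90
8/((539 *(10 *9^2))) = 4/218295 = 0.00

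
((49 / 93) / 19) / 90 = 49 / 159030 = 0.00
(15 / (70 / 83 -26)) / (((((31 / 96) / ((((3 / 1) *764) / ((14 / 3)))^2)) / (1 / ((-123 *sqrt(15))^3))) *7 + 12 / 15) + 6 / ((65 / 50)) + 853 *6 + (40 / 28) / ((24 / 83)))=-3602746621987183564275200 / 29777422263006509842968271349 -183753235810102184590000 *sqrt(15) / 29777422263006509842968271349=-0.00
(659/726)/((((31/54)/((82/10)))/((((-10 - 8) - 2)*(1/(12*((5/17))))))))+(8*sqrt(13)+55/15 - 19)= -4996637/56265+8*sqrt(13)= -59.96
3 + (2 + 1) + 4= 10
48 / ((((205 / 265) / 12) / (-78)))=-2381184 / 41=-58077.66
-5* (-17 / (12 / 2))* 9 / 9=85 / 6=14.17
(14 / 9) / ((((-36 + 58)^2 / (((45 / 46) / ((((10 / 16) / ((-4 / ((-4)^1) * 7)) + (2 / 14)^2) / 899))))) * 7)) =440510 / 119669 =3.68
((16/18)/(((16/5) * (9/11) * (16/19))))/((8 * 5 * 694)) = 209/14390784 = 0.00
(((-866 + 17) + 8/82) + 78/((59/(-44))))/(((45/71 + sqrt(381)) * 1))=2336830455/1547027908 - 11060997487 * sqrt(381)/4641083724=-45.01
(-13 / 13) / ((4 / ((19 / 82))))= -19 / 328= -0.06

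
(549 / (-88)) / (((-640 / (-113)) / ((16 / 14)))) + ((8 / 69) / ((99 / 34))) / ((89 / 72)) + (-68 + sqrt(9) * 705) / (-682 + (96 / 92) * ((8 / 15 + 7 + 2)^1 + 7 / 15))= -9990963485291 / 2337199751040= -4.27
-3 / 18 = -1 / 6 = -0.17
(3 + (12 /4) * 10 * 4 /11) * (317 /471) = 16167 /1727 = 9.36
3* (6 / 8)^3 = 81 / 64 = 1.27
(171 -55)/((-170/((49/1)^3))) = -6823642/85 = -80278.14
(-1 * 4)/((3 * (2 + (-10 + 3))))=4/15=0.27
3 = 3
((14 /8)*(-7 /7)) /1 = -7 /4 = -1.75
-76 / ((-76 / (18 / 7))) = 18 / 7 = 2.57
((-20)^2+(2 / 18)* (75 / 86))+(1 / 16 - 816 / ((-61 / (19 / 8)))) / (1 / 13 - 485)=317504332487 / 793698816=400.03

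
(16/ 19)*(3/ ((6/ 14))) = 112/ 19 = 5.89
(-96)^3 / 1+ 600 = -884136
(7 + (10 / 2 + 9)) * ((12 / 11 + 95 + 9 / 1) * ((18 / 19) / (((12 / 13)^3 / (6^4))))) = 720014022 / 209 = 3445043.17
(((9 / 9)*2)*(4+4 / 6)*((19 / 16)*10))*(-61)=-40565 / 6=-6760.83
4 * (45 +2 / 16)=361 / 2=180.50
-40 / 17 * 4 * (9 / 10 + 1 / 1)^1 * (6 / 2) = -912 / 17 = -53.65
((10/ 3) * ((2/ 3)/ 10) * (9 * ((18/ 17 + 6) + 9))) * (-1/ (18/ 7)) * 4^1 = -2548/ 51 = -49.96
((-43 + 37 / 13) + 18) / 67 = -288 / 871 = -0.33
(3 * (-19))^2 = 3249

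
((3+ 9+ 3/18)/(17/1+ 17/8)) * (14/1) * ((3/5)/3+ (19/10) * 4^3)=829864/765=1084.79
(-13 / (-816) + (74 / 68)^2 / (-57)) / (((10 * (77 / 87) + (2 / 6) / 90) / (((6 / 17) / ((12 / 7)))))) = -11665395 / 103546466608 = -0.00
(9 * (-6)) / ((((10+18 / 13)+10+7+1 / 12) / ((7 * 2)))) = -117936 / 4441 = -26.56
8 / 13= 0.62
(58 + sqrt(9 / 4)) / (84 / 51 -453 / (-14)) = 14161 / 8093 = 1.75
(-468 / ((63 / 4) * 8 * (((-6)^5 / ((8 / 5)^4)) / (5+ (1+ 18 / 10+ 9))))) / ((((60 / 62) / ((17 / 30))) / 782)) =1371515392 / 56953125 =24.08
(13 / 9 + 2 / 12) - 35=-601 / 18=-33.39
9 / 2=4.50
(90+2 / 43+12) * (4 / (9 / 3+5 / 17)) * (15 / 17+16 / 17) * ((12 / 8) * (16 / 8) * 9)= 1836378 / 301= 6100.92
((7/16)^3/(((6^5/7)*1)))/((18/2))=2401/286654464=0.00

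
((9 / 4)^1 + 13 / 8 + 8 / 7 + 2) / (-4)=-393 / 224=-1.75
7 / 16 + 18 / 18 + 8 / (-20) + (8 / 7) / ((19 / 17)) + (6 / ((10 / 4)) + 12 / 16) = 11087 / 2128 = 5.21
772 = 772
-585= -585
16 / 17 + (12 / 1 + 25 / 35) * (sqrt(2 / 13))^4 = 1.24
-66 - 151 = -217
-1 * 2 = -2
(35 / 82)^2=1225 / 6724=0.18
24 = 24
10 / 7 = 1.43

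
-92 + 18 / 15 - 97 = -187.80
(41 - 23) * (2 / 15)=2.40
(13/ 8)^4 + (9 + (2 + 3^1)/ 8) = 67985/ 4096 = 16.60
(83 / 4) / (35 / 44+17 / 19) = 17347 / 1413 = 12.28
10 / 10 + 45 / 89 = 134 / 89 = 1.51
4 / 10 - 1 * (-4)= 22 / 5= 4.40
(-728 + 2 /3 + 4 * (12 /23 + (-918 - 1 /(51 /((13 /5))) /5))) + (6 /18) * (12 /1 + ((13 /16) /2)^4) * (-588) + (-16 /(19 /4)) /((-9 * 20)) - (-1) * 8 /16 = -2959516323745573 /438180249600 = -6754.11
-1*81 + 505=424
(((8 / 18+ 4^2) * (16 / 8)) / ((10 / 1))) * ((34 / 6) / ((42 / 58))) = 72964 / 2835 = 25.74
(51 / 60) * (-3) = -51 / 20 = -2.55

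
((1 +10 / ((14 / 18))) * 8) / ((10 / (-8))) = -3104 / 35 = -88.69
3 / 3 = 1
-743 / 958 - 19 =-18945 / 958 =-19.78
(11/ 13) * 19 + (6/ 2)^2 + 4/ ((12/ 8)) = 1082/ 39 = 27.74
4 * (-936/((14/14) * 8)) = -468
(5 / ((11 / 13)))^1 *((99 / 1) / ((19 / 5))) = 2925 / 19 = 153.95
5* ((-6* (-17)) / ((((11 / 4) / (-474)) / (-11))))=966960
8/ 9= 0.89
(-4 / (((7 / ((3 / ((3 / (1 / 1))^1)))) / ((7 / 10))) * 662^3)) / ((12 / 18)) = -3 / 1450587640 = -0.00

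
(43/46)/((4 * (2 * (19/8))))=43/874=0.05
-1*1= -1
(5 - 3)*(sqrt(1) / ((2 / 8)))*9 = 72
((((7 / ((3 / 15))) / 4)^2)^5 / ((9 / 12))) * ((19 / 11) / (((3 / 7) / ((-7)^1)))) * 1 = -2568207586123046875 / 25952256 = -98958933902.43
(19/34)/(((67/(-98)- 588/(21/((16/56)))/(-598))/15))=-1391845/111299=-12.51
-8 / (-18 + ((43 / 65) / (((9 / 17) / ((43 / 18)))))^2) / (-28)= -221761800 / 7054758977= -0.03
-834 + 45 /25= -4161 /5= -832.20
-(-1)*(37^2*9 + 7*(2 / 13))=160187 / 13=12322.08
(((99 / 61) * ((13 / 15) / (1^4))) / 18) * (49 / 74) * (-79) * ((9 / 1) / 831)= -0.04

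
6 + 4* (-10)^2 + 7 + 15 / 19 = 7862 / 19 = 413.79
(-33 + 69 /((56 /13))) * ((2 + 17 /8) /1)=-31383 /448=-70.05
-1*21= -21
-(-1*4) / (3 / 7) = 9.33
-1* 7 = -7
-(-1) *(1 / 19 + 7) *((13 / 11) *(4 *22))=13936 / 19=733.47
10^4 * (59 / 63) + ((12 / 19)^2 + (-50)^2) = 269856572 / 22743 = 11865.48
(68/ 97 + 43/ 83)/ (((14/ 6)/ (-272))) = -8009040/ 56357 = -142.11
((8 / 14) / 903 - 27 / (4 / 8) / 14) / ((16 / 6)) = -24377 / 16856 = -1.45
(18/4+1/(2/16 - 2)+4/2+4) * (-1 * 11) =-3289/30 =-109.63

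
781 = 781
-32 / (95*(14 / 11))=-176 / 665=-0.26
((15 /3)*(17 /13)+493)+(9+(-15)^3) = -37264 /13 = -2866.46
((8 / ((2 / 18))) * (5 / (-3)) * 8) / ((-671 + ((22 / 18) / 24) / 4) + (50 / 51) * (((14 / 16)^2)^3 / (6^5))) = 49900809093120 / 34877921631959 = 1.43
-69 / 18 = -23 / 6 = -3.83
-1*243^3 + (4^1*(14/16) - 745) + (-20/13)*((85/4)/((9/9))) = -14349681.19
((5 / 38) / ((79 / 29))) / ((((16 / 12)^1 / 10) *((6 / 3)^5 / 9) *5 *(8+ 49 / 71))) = 277965 / 118542976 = 0.00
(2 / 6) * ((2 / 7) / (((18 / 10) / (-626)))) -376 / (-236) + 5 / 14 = -695183 / 22302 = -31.17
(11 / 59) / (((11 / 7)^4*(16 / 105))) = 252105 / 1256464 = 0.20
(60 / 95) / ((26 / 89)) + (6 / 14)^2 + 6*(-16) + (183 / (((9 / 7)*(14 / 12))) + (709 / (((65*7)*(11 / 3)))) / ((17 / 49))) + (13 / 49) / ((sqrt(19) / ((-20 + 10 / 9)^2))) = 375700*sqrt(19) / 75411 + 334629304 / 11316305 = 51.29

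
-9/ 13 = -0.69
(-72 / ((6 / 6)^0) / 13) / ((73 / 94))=-6768 / 949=-7.13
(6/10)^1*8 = 24/5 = 4.80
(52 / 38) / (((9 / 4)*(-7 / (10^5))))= -10400000 / 1197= -8688.39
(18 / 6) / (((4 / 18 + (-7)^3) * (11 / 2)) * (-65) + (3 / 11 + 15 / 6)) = 297 / 12132037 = 0.00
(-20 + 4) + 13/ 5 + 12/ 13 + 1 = -746/ 65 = -11.48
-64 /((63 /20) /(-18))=2560 /7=365.71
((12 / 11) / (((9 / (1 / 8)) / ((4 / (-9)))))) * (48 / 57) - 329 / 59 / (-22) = 165001 / 665874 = 0.25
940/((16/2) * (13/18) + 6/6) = 8460/61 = 138.69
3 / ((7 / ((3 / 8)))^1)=9 / 56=0.16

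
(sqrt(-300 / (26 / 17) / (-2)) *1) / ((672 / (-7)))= -5 *sqrt(663) / 1248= -0.10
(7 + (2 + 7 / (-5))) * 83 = 3154 / 5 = 630.80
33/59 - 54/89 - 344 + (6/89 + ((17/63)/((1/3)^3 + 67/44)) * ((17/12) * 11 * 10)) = -317.02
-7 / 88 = -0.08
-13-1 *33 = -46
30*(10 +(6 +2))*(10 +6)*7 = 60480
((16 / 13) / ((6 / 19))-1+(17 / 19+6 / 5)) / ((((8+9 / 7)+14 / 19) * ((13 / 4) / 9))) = 1553664 / 1126385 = 1.38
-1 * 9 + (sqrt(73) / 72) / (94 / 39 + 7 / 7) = -9 + 13 * sqrt(73) / 3192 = -8.97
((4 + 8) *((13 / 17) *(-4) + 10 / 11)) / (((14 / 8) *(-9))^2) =-0.10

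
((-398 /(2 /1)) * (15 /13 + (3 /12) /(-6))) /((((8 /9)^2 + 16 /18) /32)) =-1864431 /442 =-4218.17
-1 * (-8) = 8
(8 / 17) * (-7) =-56 / 17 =-3.29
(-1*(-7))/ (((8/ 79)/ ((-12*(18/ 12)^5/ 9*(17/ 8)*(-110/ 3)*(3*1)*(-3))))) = -125644365/ 256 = -490798.30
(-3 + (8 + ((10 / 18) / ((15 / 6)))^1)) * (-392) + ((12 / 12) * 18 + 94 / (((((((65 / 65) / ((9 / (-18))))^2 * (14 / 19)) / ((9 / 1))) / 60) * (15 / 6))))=4859.75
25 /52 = 0.48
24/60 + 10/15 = 1.07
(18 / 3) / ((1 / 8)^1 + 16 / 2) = 0.74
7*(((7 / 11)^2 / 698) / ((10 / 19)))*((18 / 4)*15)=175959 / 337832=0.52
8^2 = 64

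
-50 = -50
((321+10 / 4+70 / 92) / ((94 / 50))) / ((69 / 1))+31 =832903 / 24863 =33.50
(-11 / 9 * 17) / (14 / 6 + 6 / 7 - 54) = 119 / 291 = 0.41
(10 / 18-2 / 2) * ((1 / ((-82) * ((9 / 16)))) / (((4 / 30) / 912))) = 24320 / 369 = 65.91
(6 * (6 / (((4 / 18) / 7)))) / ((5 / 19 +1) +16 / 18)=96957 / 184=526.94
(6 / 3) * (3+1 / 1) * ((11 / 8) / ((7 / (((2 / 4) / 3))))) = 11 / 42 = 0.26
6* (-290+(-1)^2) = -1734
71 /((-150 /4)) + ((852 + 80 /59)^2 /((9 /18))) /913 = 379786867874 /238361475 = 1593.32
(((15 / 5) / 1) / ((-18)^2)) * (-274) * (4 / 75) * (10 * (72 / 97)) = -4384 / 4365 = -1.00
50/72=25/36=0.69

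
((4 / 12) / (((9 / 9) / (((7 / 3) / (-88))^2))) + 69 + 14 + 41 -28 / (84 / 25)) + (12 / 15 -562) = -465778123 / 1045440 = -445.53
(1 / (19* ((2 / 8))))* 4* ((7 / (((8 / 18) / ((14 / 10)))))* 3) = 5292 / 95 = 55.71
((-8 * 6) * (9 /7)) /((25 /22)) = -9504 /175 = -54.31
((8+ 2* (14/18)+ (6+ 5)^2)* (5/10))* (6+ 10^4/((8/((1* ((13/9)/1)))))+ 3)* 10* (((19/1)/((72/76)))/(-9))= -2639537.39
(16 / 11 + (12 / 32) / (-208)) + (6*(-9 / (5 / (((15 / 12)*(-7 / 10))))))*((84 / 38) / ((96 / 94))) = 38093677 / 1738880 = 21.91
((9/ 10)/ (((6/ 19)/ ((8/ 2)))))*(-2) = -114/ 5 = -22.80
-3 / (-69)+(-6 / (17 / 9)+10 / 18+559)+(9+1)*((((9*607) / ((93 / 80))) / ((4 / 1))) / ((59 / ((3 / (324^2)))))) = 580172528623 / 1042672662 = 556.43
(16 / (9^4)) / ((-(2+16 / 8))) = -4 / 6561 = -0.00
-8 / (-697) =8 / 697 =0.01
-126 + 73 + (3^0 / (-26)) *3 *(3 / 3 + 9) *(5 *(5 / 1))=-1064 / 13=-81.85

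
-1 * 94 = -94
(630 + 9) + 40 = 679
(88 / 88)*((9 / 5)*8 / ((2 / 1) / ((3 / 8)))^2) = 81 / 160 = 0.51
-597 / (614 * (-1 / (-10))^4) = -2985000 / 307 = -9723.13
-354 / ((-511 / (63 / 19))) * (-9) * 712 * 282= -5757280416 / 1387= -4150887.11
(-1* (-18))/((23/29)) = 522/23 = 22.70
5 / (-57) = -5 / 57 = -0.09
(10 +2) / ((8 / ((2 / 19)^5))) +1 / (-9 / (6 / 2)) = -2475955 / 7428297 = -0.33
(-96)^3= -884736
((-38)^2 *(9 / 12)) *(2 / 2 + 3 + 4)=8664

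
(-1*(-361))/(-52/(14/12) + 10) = -2527/242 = -10.44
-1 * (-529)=529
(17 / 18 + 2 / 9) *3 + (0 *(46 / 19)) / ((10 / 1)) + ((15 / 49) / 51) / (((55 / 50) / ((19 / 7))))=450887 / 128282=3.51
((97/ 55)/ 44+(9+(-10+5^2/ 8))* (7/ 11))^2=45414121/ 23425600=1.94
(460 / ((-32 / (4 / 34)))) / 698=-115 / 47464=-0.00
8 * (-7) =-56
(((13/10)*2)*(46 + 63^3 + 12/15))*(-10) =-32512194/5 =-6502438.80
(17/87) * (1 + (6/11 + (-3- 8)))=-1768/957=-1.85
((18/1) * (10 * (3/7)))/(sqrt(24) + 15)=2700/469-360 * sqrt(6)/469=3.88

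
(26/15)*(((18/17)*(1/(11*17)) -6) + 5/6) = -1279733/143055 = -8.95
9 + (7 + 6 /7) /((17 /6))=1401 /119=11.77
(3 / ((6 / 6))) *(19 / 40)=57 / 40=1.42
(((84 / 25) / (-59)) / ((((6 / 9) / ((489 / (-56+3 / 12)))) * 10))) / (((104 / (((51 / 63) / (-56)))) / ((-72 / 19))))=224451 / 5687113250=0.00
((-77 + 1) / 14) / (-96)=19 / 336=0.06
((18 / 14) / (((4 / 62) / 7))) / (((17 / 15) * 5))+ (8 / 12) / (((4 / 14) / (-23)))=-2963 / 102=-29.05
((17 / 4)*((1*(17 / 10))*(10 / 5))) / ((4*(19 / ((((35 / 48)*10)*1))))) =10115 / 7296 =1.39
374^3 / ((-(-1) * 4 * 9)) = 13078406 / 9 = 1453156.22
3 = 3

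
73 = 73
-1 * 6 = -6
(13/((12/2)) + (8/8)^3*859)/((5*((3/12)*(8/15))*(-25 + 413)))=5167/1552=3.33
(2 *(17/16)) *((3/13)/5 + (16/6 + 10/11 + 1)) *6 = 84269/1430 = 58.93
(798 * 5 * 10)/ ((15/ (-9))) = -23940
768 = 768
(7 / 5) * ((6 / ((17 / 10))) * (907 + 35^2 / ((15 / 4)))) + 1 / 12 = 6095.85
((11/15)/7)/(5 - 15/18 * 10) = -11/350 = -0.03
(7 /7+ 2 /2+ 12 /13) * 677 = 25726 /13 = 1978.92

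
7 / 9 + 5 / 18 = 19 / 18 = 1.06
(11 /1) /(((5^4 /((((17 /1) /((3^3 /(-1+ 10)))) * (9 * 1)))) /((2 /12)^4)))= 187 /270000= 0.00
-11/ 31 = -0.35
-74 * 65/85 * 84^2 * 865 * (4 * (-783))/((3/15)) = 91947835324800/17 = 5408696195576.47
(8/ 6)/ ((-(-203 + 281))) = -2/ 117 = -0.02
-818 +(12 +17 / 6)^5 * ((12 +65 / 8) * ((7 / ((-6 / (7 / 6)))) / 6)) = -44063636400265 / 13436928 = -3279293.93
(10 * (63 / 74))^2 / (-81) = -1225 / 1369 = -0.89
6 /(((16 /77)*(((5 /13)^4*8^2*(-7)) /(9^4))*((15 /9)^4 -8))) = 500890051233 /7360000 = 68055.71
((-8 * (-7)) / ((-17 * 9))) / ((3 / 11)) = -1.34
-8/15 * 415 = -221.33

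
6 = 6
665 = 665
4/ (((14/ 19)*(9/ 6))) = 76/ 21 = 3.62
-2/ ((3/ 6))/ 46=-2/ 23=-0.09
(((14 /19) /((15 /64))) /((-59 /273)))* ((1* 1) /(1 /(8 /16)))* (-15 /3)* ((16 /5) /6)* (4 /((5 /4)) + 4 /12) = 17285632 /252225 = 68.53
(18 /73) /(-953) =-18 /69569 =-0.00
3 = 3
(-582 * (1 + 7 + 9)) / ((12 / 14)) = -11543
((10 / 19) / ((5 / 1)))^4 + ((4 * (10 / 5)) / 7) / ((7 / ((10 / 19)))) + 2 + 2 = 26092420 / 6385729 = 4.09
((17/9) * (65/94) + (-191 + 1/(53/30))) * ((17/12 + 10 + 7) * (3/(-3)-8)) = 1874104973/59784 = 31347.94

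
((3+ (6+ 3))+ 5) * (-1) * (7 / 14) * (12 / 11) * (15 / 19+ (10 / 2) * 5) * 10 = -499800 / 209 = -2391.39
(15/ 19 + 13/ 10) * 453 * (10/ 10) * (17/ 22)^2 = 51974049/ 91960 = 565.18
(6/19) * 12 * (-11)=-792/19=-41.68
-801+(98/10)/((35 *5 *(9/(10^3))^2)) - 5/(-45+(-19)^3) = -61314019/559224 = -109.64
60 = 60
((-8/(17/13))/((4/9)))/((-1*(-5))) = -234/85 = -2.75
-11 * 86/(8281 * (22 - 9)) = -946/107653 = -0.01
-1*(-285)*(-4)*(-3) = 3420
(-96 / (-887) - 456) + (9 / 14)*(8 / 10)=-455.38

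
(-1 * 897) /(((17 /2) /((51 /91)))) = -414 /7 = -59.14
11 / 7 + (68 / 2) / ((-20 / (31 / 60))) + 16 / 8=11311 / 4200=2.69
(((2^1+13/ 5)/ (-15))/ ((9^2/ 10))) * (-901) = 34.11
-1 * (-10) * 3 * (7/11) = 210/11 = 19.09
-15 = -15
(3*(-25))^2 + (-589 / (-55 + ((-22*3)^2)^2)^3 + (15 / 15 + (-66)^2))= 68193191378354922058071073 / 6831616046719587463241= 9982.00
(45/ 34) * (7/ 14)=45/ 68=0.66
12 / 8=3 / 2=1.50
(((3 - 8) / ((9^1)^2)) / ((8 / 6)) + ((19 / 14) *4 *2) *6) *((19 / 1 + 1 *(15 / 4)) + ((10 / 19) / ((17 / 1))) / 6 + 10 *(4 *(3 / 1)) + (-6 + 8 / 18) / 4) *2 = 80896673891 / 4395384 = 18404.92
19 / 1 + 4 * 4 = 35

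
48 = 48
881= 881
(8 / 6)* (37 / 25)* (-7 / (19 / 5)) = -1036 / 285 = -3.64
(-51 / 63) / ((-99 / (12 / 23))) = 0.00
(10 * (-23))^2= 52900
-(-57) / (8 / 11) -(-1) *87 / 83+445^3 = 58512479737 / 664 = 88121204.42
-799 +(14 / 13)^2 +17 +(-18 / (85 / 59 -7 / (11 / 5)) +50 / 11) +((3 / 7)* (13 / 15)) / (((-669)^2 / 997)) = -504094403083972 / 658124576109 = -765.96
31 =31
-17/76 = -0.22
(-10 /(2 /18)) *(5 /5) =-90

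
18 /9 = 2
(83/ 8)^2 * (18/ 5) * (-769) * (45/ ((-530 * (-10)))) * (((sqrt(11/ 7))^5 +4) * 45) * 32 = -3861980289/ 265-467299614969 * sqrt(77)/ 363580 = -25851736.72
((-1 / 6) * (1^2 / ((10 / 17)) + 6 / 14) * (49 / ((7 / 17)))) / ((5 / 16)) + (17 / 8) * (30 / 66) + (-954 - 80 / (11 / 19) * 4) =-1640.85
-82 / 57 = -1.44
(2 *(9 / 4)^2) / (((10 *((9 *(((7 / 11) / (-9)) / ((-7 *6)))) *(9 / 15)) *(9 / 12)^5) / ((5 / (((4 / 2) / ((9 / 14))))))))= 754.29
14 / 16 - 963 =-7697 / 8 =-962.12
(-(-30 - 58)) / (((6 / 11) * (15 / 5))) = 484 / 9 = 53.78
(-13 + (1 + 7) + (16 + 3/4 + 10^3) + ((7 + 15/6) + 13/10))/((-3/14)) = -47719/10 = -4771.90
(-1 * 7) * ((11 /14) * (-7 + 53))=-253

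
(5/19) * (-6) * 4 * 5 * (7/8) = -27.63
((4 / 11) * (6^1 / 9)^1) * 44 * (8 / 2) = 128 / 3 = 42.67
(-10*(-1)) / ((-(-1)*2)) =5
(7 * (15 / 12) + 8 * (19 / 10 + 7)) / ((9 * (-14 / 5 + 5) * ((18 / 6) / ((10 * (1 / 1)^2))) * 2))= 2665 / 396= 6.73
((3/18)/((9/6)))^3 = 1/729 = 0.00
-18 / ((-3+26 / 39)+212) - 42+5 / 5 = -41.09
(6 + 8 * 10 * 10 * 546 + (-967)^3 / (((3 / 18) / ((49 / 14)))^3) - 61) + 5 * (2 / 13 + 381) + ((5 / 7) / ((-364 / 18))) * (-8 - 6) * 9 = -762041592656688 / 91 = -8374083435787.78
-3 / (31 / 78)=-234 / 31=-7.55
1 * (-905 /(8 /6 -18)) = 543 /10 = 54.30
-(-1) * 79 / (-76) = -1.04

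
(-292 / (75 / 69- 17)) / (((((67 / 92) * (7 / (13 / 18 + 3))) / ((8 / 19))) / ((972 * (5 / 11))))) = 222433920 / 89243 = 2492.45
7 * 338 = 2366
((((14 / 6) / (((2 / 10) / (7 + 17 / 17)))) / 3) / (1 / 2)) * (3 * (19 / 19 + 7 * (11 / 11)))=4480 / 3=1493.33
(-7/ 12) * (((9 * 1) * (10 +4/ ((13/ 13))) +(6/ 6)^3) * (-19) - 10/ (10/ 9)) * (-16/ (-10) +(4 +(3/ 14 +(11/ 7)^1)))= 10434.78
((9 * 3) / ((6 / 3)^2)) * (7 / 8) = 5.91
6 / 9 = 2 / 3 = 0.67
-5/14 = -0.36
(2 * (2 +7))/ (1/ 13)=234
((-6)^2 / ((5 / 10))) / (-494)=-36 / 247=-0.15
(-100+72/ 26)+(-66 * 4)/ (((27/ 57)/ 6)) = -44736/ 13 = -3441.23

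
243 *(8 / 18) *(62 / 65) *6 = 40176 / 65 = 618.09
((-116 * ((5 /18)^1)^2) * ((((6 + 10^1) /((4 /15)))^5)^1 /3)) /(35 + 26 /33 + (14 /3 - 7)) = -69347826.09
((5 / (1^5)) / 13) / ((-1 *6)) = -0.06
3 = 3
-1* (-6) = 6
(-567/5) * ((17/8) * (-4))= 9639/10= 963.90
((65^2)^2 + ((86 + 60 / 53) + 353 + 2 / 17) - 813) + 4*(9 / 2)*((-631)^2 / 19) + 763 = 312048905158 / 17119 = 18228220.41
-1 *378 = -378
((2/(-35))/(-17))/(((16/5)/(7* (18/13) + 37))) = 607/12376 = 0.05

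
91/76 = 1.20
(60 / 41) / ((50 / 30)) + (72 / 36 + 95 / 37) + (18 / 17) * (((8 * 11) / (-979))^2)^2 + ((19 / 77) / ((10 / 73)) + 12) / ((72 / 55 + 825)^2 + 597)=5.45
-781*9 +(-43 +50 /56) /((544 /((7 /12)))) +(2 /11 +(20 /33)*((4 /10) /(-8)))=-2018923177 /287232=-7028.89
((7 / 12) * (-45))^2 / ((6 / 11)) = 1263.28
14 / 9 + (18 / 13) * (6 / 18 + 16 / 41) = 12268 / 4797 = 2.56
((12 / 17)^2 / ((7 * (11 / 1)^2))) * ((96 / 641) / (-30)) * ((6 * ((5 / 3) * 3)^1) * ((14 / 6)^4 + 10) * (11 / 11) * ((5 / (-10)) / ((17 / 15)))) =4110080 / 2667400351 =0.00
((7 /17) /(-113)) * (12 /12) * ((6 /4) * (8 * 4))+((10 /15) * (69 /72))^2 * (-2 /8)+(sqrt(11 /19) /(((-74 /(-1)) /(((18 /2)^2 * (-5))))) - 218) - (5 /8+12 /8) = -2194864921 /9958464 - 405 * sqrt(209) /1406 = -224.57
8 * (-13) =-104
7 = 7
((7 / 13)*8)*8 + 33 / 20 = 9389 / 260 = 36.11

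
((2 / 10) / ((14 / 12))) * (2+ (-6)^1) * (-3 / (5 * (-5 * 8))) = -9 / 875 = -0.01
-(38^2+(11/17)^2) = -417437/289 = -1444.42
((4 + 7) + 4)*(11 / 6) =55 / 2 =27.50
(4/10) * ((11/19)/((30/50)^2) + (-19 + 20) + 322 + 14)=115804/855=135.44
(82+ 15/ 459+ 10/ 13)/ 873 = 164693/ 1736397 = 0.09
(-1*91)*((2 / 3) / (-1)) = 60.67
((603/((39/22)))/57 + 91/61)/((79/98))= 11014318/1190293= 9.25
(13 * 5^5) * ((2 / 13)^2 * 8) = 100000 / 13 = 7692.31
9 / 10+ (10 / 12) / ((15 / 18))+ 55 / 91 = 2279 / 910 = 2.50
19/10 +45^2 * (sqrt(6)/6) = 19/10 +675 * sqrt(6)/2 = 828.60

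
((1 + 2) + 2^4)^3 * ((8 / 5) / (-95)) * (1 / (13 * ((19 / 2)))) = -304 / 325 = -0.94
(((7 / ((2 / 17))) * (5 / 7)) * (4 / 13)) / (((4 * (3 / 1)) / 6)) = 85 / 13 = 6.54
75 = 75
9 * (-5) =-45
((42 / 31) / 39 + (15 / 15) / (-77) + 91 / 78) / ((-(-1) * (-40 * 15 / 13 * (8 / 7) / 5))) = -221267 / 1964160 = -0.11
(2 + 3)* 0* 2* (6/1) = 0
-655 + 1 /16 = -10479 /16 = -654.94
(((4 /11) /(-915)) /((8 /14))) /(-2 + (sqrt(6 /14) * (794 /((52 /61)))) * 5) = -0.00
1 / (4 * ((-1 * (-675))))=1 / 2700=0.00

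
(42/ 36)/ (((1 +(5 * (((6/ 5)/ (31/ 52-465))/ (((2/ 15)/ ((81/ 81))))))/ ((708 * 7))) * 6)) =69814759/ 359040312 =0.19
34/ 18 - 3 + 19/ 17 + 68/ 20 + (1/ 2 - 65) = -93473/ 1530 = -61.09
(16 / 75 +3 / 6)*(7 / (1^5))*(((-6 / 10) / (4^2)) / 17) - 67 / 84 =-1154729 / 1428000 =-0.81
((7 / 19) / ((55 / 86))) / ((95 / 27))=16254 / 99275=0.16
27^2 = 729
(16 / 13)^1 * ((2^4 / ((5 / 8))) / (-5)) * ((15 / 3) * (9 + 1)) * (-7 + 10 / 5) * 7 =143360 / 13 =11027.69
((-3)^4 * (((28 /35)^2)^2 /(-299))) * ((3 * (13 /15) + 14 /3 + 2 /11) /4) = -2123712 /10278125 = -0.21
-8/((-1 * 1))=8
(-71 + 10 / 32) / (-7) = 1131 / 112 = 10.10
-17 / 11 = -1.55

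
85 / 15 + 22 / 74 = 662 / 111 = 5.96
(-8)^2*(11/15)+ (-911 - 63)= -13906/15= -927.07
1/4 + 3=13/4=3.25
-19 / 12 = -1.58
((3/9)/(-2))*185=-185/6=-30.83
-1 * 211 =-211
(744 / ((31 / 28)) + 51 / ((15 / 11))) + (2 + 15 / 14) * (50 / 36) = 713.67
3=3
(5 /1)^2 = 25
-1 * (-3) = 3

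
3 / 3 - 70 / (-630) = 1.11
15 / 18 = 5 / 6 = 0.83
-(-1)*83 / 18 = 83 / 18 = 4.61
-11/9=-1.22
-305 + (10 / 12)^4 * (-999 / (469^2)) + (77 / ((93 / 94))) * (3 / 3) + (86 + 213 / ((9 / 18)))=93224033989 / 327301968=284.83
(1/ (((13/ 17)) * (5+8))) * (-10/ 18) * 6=-170/ 507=-0.34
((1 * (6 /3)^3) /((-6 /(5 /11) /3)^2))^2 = 2500 /14641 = 0.17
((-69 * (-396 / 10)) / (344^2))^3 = 318751954191 / 25892303048704000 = 0.00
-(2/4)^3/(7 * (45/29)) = -29/2520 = -0.01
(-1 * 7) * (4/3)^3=-448/27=-16.59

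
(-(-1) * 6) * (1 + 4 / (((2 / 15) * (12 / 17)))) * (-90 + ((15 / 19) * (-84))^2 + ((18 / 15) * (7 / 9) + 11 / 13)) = 26393339379 / 23465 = 1124796.05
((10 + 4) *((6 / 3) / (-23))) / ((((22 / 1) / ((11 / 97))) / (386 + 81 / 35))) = -2.44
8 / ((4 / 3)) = 6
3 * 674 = 2022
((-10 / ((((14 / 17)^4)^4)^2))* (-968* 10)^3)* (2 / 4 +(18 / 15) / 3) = 4719262311816129128829184645711726926816863086125 / 1158076352947993335620225414987776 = 4075087363456475.68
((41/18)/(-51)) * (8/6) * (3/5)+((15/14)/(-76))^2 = -92315497/2598160320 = -0.04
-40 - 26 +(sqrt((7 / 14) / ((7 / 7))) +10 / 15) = -196 / 3 +sqrt(2) / 2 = -64.63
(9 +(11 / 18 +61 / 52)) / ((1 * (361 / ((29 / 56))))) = 20909 / 1351584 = 0.02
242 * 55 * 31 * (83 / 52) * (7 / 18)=119863205 / 468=256117.96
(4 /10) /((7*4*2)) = 1 /140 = 0.01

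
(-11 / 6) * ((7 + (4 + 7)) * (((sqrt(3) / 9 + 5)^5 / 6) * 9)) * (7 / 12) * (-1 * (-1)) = -44504075 / 486 - 43983863 * sqrt(3) / 4374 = -108989.25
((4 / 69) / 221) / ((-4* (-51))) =1 / 777699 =0.00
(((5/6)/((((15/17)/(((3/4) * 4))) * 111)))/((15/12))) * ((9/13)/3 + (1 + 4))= 2312/21645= 0.11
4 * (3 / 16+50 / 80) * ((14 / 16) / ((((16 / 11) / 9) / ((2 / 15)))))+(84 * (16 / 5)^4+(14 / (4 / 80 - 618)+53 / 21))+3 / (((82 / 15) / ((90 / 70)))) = 15005807479289381 / 1702575840000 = 8813.59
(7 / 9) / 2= 7 / 18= 0.39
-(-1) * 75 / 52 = 1.44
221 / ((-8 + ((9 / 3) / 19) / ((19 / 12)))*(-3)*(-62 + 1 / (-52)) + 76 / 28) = -7260071 / 48198758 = -0.15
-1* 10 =-10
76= 76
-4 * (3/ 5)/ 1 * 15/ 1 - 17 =-53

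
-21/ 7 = -3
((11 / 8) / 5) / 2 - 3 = -2.86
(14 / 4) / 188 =7 / 376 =0.02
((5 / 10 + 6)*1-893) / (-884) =1773 / 1768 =1.00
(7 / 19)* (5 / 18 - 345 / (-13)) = 9.88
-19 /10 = -1.90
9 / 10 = 0.90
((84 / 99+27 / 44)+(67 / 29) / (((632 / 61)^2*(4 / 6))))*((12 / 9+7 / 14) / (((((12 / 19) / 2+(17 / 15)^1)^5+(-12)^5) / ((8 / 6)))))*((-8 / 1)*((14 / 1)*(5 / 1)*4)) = 2784666425633114203125 / 84678188229076018393223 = 0.03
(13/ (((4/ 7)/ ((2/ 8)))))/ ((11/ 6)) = 273/ 88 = 3.10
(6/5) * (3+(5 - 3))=6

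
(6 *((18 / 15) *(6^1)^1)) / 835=216 / 4175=0.05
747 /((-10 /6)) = -2241 /5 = -448.20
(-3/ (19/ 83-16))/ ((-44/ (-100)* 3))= 2075/ 14399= 0.14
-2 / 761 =-0.00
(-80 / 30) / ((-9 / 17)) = 136 / 27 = 5.04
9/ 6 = 3/ 2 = 1.50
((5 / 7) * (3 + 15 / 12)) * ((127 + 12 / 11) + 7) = 63155 / 154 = 410.10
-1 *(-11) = 11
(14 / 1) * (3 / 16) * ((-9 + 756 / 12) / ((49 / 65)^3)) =22244625 / 67228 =330.88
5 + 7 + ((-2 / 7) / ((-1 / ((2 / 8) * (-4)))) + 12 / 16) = 349 / 28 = 12.46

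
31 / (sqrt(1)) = 31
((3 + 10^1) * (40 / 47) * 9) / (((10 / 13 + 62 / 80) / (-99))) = -21902400 / 3431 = -6383.68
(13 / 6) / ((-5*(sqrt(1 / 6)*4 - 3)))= 13*sqrt(6) / 285 + 39 / 190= 0.32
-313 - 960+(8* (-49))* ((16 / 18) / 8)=-1316.56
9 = 9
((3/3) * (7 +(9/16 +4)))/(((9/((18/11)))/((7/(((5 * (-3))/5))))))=-4.91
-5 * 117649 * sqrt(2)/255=-3262.37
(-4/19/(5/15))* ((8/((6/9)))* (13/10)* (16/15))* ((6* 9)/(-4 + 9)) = -113.50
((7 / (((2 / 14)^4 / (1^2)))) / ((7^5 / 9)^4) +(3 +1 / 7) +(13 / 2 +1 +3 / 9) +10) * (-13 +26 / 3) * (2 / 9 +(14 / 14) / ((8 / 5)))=-473829020084932655 / 6152839716886128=-77.01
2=2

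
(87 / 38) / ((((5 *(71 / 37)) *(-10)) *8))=-3219 / 1079200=-0.00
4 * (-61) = -244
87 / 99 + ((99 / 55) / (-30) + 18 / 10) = 4321 / 1650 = 2.62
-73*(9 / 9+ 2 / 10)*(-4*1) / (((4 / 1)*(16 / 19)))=104.02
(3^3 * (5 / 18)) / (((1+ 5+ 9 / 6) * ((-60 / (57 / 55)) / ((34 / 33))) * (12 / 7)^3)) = -110789 / 31363200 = -0.00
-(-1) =1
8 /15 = 0.53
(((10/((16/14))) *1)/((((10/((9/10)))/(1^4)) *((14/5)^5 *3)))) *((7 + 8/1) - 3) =5625/307328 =0.02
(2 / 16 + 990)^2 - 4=62741985 / 64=980343.52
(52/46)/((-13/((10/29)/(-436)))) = 5/72703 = 0.00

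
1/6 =0.17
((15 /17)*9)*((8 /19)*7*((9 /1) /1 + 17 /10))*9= 728028 /323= 2253.96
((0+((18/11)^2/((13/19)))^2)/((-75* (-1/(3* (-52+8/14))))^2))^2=38594412149463214718976/9187282440361650625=4200.85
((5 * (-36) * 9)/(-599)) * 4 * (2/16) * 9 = 7290/599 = 12.17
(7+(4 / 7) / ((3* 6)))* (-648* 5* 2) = -318960 / 7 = -45565.71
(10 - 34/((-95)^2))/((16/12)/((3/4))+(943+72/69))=18674712/1766959625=0.01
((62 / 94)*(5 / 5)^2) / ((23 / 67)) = 2077 / 1081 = 1.92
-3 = -3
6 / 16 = 0.38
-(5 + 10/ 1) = -15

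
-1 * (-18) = 18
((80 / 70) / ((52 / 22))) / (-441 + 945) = 11 / 11466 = 0.00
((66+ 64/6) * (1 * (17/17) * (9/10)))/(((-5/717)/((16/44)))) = -197892/55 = -3598.04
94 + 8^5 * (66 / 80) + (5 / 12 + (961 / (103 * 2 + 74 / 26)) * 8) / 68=6677864783 / 246160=27128.15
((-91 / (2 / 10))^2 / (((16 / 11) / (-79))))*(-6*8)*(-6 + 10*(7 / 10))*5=2698570875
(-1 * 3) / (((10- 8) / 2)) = -3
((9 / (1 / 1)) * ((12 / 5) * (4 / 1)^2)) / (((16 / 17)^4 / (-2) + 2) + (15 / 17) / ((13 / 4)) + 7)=1876215744 / 48203765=38.92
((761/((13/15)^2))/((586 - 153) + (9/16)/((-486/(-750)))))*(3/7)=73969200/73910291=1.00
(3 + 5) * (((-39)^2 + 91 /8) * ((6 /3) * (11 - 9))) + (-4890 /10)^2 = 288157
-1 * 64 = -64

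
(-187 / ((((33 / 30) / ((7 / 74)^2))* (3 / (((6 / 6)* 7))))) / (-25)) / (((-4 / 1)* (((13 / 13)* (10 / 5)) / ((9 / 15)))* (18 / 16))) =-5831 / 616050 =-0.01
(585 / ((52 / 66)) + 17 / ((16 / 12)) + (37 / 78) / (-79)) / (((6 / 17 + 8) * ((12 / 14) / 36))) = 1107607613 / 291668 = 3797.49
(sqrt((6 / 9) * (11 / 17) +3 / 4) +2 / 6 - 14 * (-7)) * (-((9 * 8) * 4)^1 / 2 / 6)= -2360 - 4 * sqrt(12291) / 17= -2386.09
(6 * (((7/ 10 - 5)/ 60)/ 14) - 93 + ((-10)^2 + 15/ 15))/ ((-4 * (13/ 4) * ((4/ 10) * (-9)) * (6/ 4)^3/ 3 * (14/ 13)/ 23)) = 85537/ 26460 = 3.23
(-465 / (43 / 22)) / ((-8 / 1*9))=1705 / 516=3.30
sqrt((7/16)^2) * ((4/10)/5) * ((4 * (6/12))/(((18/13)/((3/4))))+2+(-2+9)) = 847/2400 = 0.35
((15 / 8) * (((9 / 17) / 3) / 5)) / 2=9 / 272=0.03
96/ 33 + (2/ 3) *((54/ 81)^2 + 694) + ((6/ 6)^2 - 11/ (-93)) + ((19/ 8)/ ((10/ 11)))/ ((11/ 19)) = 347290127/ 736560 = 471.50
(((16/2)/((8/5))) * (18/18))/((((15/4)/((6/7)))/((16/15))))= 128/105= 1.22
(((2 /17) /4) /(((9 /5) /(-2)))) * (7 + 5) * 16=-320 /51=-6.27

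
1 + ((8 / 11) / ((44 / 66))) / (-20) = 52 / 55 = 0.95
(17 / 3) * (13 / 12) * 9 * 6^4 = 71604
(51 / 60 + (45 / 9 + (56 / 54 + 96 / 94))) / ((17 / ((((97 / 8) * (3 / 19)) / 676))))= 19469161 / 14777792640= 0.00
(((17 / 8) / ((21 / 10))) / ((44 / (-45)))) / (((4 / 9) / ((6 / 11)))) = -34425 / 27104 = -1.27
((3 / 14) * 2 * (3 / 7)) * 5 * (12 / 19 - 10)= -8010 / 931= -8.60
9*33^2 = 9801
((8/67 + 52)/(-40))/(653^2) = -873/285694030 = -0.00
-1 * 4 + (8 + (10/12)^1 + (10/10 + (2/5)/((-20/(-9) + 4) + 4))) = 2026/345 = 5.87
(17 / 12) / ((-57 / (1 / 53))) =-0.00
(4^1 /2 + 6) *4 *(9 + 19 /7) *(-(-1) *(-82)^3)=-1446789632 /7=-206684233.14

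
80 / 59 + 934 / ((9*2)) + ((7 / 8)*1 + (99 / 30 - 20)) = 794797 / 21240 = 37.42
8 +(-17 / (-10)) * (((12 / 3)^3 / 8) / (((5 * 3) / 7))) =1076 / 75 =14.35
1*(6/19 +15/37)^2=0.52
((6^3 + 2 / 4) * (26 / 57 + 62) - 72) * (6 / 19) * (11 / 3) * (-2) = -33731984 / 1083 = -31146.80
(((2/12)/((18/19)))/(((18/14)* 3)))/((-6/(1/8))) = -133/139968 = -0.00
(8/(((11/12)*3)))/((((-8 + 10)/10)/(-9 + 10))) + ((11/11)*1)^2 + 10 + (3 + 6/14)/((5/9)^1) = 12211/385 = 31.72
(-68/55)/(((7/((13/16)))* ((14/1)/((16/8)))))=-221/10780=-0.02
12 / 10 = 6 / 5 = 1.20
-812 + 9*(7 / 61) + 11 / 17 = -840302 / 1037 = -810.32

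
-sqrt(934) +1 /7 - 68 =-475 /7 - sqrt(934) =-98.42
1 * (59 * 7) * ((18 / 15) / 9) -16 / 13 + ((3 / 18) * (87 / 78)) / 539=7544611 / 140140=53.84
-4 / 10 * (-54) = 108 / 5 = 21.60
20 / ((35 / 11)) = 44 / 7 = 6.29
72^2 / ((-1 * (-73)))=5184 / 73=71.01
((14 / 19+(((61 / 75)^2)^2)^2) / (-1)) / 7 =-17658247052417089 / 133150177001953125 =-0.13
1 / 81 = 0.01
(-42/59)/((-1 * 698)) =21/20591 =0.00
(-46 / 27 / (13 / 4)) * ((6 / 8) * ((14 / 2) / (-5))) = 322 / 585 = 0.55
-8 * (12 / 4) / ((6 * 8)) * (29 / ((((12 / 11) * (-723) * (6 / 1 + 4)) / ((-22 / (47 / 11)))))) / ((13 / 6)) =-38599 / 8835060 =-0.00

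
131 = 131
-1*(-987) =987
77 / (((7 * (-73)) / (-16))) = 176 / 73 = 2.41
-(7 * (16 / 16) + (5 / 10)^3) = -57 / 8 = -7.12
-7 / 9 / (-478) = 7 / 4302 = 0.00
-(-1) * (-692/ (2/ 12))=-4152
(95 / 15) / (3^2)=19 / 27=0.70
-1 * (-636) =636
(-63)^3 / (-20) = 250047 / 20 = 12502.35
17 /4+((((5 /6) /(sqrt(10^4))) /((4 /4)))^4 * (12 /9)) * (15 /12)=528768001 /124416000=4.25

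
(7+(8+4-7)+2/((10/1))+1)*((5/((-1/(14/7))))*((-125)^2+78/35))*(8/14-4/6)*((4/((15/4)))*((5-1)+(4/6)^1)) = 1540219648/1575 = 977917.24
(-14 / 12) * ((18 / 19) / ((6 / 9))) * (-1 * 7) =441 / 38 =11.61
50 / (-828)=-25 / 414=-0.06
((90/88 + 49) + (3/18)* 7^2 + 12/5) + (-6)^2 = 63749/660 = 96.59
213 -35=178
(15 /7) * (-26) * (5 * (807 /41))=-1573650 /287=-5483.10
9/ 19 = 0.47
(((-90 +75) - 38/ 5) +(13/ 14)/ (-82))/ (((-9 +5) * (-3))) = -43263/ 22960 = -1.88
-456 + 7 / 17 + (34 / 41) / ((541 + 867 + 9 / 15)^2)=-15751454216255 / 34573882753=-455.59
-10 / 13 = -0.77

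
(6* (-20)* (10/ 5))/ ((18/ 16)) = -640/ 3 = -213.33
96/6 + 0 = 16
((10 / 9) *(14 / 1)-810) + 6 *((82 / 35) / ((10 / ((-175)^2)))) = 380300 / 9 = 42255.56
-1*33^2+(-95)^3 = -858464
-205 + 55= -150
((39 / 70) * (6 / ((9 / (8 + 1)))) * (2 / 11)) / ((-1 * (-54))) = 13 / 1155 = 0.01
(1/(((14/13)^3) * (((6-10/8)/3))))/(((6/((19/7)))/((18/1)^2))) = 177957/2401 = 74.12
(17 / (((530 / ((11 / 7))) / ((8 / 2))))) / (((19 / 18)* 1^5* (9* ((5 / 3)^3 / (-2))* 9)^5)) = -23936 / 29040985107421875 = -0.00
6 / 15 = 2 / 5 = 0.40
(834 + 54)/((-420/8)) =-592/35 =-16.91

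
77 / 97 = 0.79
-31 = -31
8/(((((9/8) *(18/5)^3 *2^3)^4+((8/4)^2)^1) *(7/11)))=5371093750/13282448715398980663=0.00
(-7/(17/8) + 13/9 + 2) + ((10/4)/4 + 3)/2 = 4805/2448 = 1.96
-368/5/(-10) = 184/25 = 7.36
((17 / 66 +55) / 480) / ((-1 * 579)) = -3647 / 18342720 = -0.00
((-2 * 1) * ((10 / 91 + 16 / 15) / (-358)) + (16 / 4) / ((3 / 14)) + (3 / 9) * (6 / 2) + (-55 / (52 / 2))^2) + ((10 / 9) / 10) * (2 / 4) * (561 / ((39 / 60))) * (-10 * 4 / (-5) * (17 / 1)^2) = 1408797094847 / 12705420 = 110881.58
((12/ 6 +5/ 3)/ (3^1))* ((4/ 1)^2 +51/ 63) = 3883/ 189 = 20.54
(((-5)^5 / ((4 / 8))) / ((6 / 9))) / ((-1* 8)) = 9375 / 8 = 1171.88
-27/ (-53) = 27/ 53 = 0.51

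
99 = 99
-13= -13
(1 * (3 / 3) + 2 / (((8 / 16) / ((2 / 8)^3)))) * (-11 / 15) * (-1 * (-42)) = -1309 / 40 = -32.72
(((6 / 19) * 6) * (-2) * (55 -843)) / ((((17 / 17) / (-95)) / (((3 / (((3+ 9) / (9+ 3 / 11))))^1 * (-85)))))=614876400 / 11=55897854.55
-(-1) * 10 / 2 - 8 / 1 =-3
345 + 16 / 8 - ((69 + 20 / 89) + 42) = 20984 / 89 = 235.78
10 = 10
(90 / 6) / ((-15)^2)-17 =-254 / 15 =-16.93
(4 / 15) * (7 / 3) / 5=28 / 225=0.12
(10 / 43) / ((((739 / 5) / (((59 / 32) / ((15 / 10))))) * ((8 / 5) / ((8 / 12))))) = 7375 / 9151776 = 0.00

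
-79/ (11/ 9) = -64.64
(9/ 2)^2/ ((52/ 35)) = 2835/ 208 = 13.63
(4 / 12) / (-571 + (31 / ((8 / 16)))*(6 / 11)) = -11 / 17727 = -0.00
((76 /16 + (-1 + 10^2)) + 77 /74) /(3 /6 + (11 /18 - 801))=-139581 /1065452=-0.13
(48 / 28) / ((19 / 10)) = 120 / 133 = 0.90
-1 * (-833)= 833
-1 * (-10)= 10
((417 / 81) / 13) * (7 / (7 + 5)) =973 / 4212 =0.23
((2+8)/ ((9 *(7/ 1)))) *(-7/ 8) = -5/ 36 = -0.14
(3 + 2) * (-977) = -4885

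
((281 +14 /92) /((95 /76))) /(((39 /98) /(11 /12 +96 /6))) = 14293839 /1495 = 9561.10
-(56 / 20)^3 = -2744 / 125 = -21.95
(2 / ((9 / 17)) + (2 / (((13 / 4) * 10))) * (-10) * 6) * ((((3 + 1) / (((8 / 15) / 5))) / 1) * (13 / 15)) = 25 / 9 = 2.78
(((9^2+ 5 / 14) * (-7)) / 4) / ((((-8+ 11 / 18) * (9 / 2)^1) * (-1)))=-1139 / 266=-4.28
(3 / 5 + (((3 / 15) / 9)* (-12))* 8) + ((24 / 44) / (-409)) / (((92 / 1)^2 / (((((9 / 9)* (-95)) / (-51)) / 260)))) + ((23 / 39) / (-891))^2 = -1089604678679759929 / 710611949475061920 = -1.53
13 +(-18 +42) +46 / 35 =1341 / 35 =38.31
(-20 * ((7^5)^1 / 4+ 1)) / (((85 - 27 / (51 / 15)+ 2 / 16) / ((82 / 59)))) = -937381360 / 619323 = -1513.56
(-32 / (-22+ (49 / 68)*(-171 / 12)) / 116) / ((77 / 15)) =32640 / 19599041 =0.00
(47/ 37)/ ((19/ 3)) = 141/ 703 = 0.20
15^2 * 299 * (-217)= -14598675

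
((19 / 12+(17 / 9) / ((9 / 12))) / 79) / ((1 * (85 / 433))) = 191819 / 725220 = 0.26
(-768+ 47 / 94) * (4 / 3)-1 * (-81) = -2827 / 3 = -942.33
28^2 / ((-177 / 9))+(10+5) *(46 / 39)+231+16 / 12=483581 / 2301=210.16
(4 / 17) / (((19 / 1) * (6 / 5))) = 10 / 969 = 0.01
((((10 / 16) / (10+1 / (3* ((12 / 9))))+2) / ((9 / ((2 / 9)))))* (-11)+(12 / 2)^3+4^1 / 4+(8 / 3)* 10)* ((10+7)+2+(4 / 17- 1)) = 250280980 / 56457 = 4433.13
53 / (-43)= -53 / 43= -1.23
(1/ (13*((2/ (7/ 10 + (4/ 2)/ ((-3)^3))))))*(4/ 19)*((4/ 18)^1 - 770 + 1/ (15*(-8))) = -3602599/ 923400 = -3.90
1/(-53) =-1/53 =-0.02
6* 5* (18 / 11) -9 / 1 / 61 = 32841 / 671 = 48.94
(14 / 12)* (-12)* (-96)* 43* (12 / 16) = 43344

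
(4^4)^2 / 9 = 65536 / 9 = 7281.78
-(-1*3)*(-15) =-45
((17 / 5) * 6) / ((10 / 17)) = 867 / 25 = 34.68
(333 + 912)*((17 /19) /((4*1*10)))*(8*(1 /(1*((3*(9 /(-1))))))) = -8.25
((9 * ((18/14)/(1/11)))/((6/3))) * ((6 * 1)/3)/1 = 127.29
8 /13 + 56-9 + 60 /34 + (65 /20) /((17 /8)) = 11251 /221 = 50.91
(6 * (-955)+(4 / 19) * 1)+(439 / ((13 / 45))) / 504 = -79212743 / 13832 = -5726.77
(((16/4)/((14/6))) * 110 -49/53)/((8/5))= 348085/2968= 117.28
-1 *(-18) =18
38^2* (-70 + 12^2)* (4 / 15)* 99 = 14104992 / 5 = 2820998.40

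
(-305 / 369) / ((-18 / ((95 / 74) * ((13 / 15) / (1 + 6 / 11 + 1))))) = 0.02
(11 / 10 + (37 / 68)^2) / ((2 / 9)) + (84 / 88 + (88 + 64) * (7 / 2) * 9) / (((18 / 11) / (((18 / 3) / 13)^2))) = 4920800997 / 7814560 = 629.70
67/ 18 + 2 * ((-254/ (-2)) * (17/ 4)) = 9749/ 9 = 1083.22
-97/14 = -6.93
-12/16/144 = -1/192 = -0.01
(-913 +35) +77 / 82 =-71919 / 82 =-877.06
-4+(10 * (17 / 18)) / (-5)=-53 / 9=-5.89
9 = 9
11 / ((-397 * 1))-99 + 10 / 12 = -98.19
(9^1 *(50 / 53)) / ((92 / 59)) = 13275 / 2438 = 5.45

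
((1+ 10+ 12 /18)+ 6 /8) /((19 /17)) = 2533 /228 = 11.11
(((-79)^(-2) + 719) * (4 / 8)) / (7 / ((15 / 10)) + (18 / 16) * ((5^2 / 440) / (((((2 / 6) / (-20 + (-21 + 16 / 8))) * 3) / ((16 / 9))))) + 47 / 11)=8461728 / 106097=79.75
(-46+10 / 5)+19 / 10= -421 / 10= -42.10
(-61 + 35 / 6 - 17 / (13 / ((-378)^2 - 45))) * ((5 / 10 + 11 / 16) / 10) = -22187.80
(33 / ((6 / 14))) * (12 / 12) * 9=693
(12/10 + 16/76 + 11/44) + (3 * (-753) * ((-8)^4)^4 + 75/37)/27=-23550073051458216.93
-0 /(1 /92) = 0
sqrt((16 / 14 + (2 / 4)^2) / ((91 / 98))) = sqrt(6) / 2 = 1.22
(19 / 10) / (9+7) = 19 / 160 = 0.12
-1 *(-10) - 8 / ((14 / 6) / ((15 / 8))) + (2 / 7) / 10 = 18 / 5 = 3.60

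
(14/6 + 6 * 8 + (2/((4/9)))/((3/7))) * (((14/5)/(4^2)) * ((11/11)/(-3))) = -511/144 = -3.55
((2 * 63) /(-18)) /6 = -7 /6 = -1.17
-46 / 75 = -0.61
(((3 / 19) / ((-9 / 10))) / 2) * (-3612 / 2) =158.42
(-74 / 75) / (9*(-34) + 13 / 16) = 1184 / 366225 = 0.00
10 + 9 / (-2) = 11 / 2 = 5.50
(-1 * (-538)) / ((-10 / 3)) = -807 / 5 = -161.40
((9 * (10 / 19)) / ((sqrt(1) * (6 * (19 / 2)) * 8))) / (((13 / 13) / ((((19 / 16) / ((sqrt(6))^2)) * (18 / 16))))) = 45 / 19456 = 0.00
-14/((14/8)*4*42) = -1/21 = -0.05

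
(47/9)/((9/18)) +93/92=9485/828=11.46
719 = 719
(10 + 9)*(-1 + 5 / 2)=57 / 2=28.50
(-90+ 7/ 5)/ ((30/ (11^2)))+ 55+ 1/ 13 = -589439/ 1950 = -302.28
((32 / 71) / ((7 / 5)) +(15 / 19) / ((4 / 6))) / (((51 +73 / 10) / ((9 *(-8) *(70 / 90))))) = -1137800 / 786467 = -1.45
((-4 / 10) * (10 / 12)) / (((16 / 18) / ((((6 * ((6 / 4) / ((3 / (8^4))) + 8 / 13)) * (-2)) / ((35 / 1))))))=263.39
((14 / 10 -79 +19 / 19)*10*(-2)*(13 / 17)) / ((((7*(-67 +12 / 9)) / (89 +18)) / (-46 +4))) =38358216 / 3349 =11453.63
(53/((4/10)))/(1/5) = 1325/2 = 662.50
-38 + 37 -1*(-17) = 16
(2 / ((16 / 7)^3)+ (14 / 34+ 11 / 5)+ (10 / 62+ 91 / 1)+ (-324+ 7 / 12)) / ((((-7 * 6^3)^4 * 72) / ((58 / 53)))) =-15391087379 / 23063187066050272296960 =-0.00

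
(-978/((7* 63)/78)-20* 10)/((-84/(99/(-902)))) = -13707/28126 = -0.49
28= 28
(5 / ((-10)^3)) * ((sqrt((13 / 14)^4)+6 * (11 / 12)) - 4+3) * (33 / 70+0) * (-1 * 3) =104049 / 2744000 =0.04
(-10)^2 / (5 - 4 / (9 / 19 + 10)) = 21.65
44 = 44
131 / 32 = 4.09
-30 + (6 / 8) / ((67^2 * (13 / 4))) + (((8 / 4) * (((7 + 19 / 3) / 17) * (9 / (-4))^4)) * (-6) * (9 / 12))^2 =564699339687573 / 17269937152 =32698.40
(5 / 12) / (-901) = -5 / 10812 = -0.00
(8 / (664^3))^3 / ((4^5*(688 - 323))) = 1 / 18316208323636992678371000320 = 0.00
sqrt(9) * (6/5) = 18/5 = 3.60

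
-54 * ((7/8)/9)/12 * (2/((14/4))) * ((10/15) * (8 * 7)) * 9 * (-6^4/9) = 12096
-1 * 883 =-883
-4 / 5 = -0.80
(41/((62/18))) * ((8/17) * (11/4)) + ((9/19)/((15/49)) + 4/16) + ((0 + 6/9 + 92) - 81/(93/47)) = 41413403/600780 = 68.93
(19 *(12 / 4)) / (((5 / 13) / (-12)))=-1778.40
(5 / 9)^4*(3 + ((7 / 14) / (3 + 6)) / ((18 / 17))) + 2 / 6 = 0.62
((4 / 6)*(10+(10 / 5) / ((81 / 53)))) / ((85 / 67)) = 122744 / 20655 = 5.94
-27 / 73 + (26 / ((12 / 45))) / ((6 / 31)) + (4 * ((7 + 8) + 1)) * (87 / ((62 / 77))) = 67152053 / 9052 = 7418.48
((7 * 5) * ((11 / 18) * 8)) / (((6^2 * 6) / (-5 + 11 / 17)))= -3.45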